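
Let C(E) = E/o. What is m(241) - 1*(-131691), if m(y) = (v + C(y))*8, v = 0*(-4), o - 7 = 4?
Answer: 1450529/11 ≈ 1.3187e+5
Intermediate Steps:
o = 11 (o = 7 + 4 = 11)
C(E) = E/11
v = 0
m(y) = 8*y/11 (m(y) = (0 + y/11)*8 = (y/11)*8 = 8*y/11)
m(241) - 1*(-131691) = (8/11)*241 - 1*(-131691) = 1928/11 + 131691 = 1450529/11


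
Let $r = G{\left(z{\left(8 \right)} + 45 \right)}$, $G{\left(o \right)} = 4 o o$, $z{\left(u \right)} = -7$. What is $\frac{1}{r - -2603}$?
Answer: $\frac{1}{8379} \approx 0.00011935$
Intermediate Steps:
$G{\left(o \right)} = 4 o^{2}$
$r = 5776$ ($r = 4 \left(-7 + 45\right)^{2} = 4 \cdot 38^{2} = 4 \cdot 1444 = 5776$)
$\frac{1}{r - -2603} = \frac{1}{5776 - -2603} = \frac{1}{5776 + 2603} = \frac{1}{8379}$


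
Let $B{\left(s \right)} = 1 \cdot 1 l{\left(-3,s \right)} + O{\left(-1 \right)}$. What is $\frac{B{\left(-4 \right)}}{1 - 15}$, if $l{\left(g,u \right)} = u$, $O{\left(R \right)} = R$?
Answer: $\frac{5}{14} \approx 0.35714$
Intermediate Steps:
$B{\left(s \right)} = -1 + s$ ($B{\left(s \right)} = 1 \cdot 1 s - 1 = 1 s - 1 = s - 1 = -1 + s$)
$\frac{B{\left(-4 \right)}}{1 - 15} = \frac{-1 - 4}{1 - 15} = \frac{1}{-14} \left(-5\right) = \left(- \frac{1}{14}\right) \left(-5\right) = \frac{5}{14}$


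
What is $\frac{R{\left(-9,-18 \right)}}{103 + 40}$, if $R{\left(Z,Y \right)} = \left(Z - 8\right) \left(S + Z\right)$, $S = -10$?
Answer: $\frac{323}{143} \approx 2.2587$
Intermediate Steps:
$R{\left(Z,Y \right)} = \left(-10 + Z\right) \left(-8 + Z\right)$ ($R{\left(Z,Y \right)} = \left(Z - 8\right) \left(-10 + Z\right) = \left(-8 + Z\right) \left(-10 + Z\right) = \left(-10 + Z\right) \left(-8 + Z\right)$)
$\frac{R{\left(-9,-18 \right)}}{103 + 40} = \frac{80 + \left(-9\right)^{2} - -162}{103 + 40} = \frac{80 + 81 + 162}{143} = 323 \cdot \frac{1}{143} = \frac{323}{143}$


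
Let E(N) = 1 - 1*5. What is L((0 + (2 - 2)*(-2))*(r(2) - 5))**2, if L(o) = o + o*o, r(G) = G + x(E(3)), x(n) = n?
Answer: 0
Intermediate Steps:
E(N) = -4 (E(N) = 1 - 5 = -4)
r(G) = -4 + G (r(G) = G - 4 = -4 + G)
L(o) = o + o**2
L((0 + (2 - 2)*(-2))*(r(2) - 5))**2 = (((0 + (2 - 2)*(-2))*((-4 + 2) - 5))*(1 + (0 + (2 - 2)*(-2))*((-4 + 2) - 5)))**2 = (((0 + 0*(-2))*(-2 - 5))*(1 + (0 + 0*(-2))*(-2 - 5)))**2 = (((0 + 0)*(-7))*(1 + (0 + 0)*(-7)))**2 = ((0*(-7))*(1 + 0*(-7)))**2 = (0*(1 + 0))**2 = (0*1)**2 = 0**2 = 0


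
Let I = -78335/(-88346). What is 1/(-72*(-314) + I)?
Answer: 88346/1997404703 ≈ 4.4230e-5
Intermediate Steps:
I = 78335/88346 (I = -78335*(-1/88346) = 78335/88346 ≈ 0.88668)
1/(-72*(-314) + I) = 1/(-72*(-314) + 78335/88346) = 1/(22608 + 78335/88346) = 1/(1997404703/88346) = 88346/1997404703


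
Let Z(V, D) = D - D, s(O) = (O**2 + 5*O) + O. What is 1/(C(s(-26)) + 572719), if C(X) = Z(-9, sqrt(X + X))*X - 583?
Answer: 1/572136 ≈ 1.7478e-6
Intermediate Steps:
s(O) = O**2 + 6*O
Z(V, D) = 0
C(X) = -583 (C(X) = 0*X - 583 = 0 - 583 = -583)
1/(C(s(-26)) + 572719) = 1/(-583 + 572719) = 1/572136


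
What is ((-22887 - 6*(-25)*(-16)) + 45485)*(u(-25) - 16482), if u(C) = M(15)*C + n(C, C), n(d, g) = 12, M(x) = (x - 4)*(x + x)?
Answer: -499294560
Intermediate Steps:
M(x) = 2*x*(-4 + x) (M(x) = (-4 + x)*(2*x) = 2*x*(-4 + x))
u(C) = 12 + 330*C (u(C) = (2*15*(-4 + 15))*C + 12 = (2*15*11)*C + 12 = 330*C + 12 = 12 + 330*C)
((-22887 - 6*(-25)*(-16)) + 45485)*(u(-25) - 16482) = ((-22887 - 6*(-25)*(-16)) + 45485)*((12 + 330*(-25)) - 16482) = ((-22887 - (-150)*(-16)) + 45485)*((12 - 8250) - 16482) = ((-22887 - 1*2400) + 45485)*(-8238 - 16482) = ((-22887 - 2400) + 45485)*(-24720) = (-25287 + 45485)*(-24720) = 20198*(-24720) = -499294560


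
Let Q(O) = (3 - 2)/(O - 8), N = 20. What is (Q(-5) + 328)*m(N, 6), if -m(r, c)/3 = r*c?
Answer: -1534680/13 ≈ -1.1805e+5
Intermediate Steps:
Q(O) = 1/(-8 + O)
m(r, c) = -3*c*r (m(r, c) = -3*r*c = -3*c*r)
(Q(-5) + 328)*m(N, 6) = (1/(-8 - 5) + 328)*(-3*6*20) = (1/(-13) + 328)*(-360) = (-1/13 + 328)*(-360) = (4263/13)*(-360) = -1534680/13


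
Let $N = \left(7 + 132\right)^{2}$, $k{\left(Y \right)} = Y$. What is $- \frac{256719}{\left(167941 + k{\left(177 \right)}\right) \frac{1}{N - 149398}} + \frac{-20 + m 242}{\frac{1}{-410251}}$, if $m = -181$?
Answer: $\frac{3022462045613359}{168118} \approx 1.7978 \cdot 10^{10}$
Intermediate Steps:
$N = 19321$ ($N = 139^{2} = 19321$)
$- \frac{256719}{\left(167941 + k{\left(177 \right)}\right) \frac{1}{N - 149398}} + \frac{-20 + m 242}{\frac{1}{-410251}} = - \frac{256719}{\left(167941 + 177\right) \frac{1}{19321 - 149398}} + \frac{-20 - 43802}{\frac{1}{-410251}} = - \frac{256719}{168118 \frac{1}{-130077}} + \frac{-20 - 43802}{- \frac{1}{410251}} = - \frac{256719}{168118 \left(- \frac{1}{130077}\right)} - -17978019322 = - \frac{256719}{- \frac{168118}{130077}} + 17978019322 = \left(-256719\right) \left(- \frac{130077}{168118}\right) + 17978019322 = \frac{33393237363}{168118} + 17978019322 = \frac{3022462045613359}{168118}$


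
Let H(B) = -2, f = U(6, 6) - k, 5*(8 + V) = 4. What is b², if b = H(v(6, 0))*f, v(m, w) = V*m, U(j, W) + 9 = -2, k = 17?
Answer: 3136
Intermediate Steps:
V = -36/5 (V = -8 + (⅕)*4 = -8 + ⅘ = -36/5 ≈ -7.2000)
U(j, W) = -11 (U(j, W) = -9 - 2 = -11)
f = -28 (f = -11 - 1*17 = -11 - 17 = -28)
v(m, w) = -36*m/5
b = 56 (b = -2*(-28) = 56)
b² = 56² = 3136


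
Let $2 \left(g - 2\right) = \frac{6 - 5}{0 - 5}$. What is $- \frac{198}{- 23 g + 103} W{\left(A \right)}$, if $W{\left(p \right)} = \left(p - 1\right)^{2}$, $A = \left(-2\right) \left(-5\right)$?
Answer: $- \frac{160380}{593} \approx -270.46$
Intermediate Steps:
$g = \frac{19}{10}$ ($g = 2 + \frac{\left(6 - 5\right) \frac{1}{0 - 5}}{2} = 2 + \frac{1 \frac{1}{-5}}{2} = 2 + \frac{1 \left(- \frac{1}{5}\right)}{2} = 2 + \frac{1}{2} \left(- \frac{1}{5}\right) = 2 - \frac{1}{10} = \frac{19}{10} \approx 1.9$)
$A = 10$
$W{\left(p \right)} = \left(-1 + p\right)^{2}$
$- \frac{198}{- 23 g + 103} W{\left(A \right)} = - \frac{198}{\left(-23\right) \frac{19}{10} + 103} \left(-1 + 10\right)^{2} = - \frac{198}{- \frac{437}{10} + 103} \cdot 9^{2} = - \frac{198}{\frac{593}{10}} \cdot 81 = \left(-198\right) \frac{10}{593} \cdot 81 = \left(- \frac{1980}{593}\right) 81 = - \frac{160380}{593}$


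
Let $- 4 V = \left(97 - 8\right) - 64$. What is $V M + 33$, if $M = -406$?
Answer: $\frac{5141}{2} \approx 2570.5$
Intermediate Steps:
$V = - \frac{25}{4}$ ($V = - \frac{\left(97 - 8\right) - 64}{4} = - \frac{89 - 64}{4} = \left(- \frac{1}{4}\right) 25 = - \frac{25}{4} \approx -6.25$)
$V M + 33 = \left(- \frac{25}{4}\right) \left(-406\right) + 33 = \frac{5075}{2} + 33 = \frac{5141}{2}$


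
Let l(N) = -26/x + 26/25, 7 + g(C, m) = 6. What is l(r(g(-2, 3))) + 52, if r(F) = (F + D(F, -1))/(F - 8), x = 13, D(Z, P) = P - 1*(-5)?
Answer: 1276/25 ≈ 51.040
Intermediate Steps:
D(Z, P) = 5 + P (D(Z, P) = P + 5 = 5 + P)
g(C, m) = -1 (g(C, m) = -7 + 6 = -1)
r(F) = (4 + F)/(-8 + F) (r(F) = (F + (5 - 1))/(F - 8) = (F + 4)/(-8 + F) = (4 + F)/(-8 + F))
l(N) = -24/25 (l(N) = -26/13 + 26/25 = -26*1/13 + 26*(1/25) = -2 + 26/25 = -24/25)
l(r(g(-2, 3))) + 52 = -24/25 + 52 = 1276/25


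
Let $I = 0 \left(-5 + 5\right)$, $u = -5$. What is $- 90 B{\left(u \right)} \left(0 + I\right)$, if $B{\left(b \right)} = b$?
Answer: $0$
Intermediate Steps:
$I = 0$ ($I = 0 \cdot 0 = 0$)
$- 90 B{\left(u \right)} \left(0 + I\right) = - 90 \left(- 5 \left(0 + 0\right)\right) = - 90 \left(\left(-5\right) 0\right) = \left(-90\right) 0 = 0$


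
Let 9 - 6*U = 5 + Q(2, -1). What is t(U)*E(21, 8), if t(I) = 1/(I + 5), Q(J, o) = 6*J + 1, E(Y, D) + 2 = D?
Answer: 12/7 ≈ 1.7143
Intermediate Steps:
E(Y, D) = -2 + D
Q(J, o) = 1 + 6*J
U = -3/2 (U = 3/2 - (5 + (1 + 6*2))/6 = 3/2 - (5 + (1 + 12))/6 = 3/2 - (5 + 13)/6 = 3/2 - 1/6*18 = 3/2 - 3 = -3/2 ≈ -1.5000)
t(I) = 1/(5 + I)
t(U)*E(21, 8) = (-2 + 8)/(5 - 3/2) = 6/(7/2) = (2/7)*6 = 12/7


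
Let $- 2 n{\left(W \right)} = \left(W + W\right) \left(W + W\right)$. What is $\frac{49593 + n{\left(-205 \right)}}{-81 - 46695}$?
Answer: $\frac{34457}{46776} \approx 0.73664$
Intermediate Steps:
$n{\left(W \right)} = - 2 W^{2}$ ($n{\left(W \right)} = - \frac{\left(W + W\right) \left(W + W\right)}{2} = - \frac{2 W 2 W}{2} = - \frac{4 W^{2}}{2} = - 2 W^{2}$)
$\frac{49593 + n{\left(-205 \right)}}{-81 - 46695} = \frac{49593 - 2 \left(-205\right)^{2}}{-81 - 46695} = \frac{49593 - 84050}{-46776} = \left(49593 - 84050\right) \left(- \frac{1}{46776}\right) = \left(-34457\right) \left(- \frac{1}{46776}\right) = \frac{34457}{46776}$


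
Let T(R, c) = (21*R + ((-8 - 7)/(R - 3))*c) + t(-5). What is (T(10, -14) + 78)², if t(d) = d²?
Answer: 117649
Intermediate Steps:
T(R, c) = 25 + 21*R - 15*c/(-3 + R) (T(R, c) = (21*R + ((-8 - 7)/(R - 3))*c) + (-5)² = (21*R + (-15/(-3 + R))*c) + 25 = (21*R - 15*c/(-3 + R)) + 25 = 25 + 21*R - 15*c/(-3 + R))
(T(10, -14) + 78)² = ((-75 - 38*10 - 15*(-14) + 21*10²)/(-3 + 10) + 78)² = ((-75 - 380 + 210 + 21*100)/7 + 78)² = ((-75 - 380 + 210 + 2100)/7 + 78)² = ((⅐)*1855 + 78)² = (265 + 78)² = 343² = 117649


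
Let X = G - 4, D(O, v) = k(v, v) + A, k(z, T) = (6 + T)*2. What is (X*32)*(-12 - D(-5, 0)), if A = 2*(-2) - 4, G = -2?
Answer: 3072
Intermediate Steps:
k(z, T) = 12 + 2*T
A = -8 (A = -4 - 4 = -8)
D(O, v) = 4 + 2*v (D(O, v) = (12 + 2*v) - 8 = 4 + 2*v)
X = -6 (X = -2 - 4 = -6)
(X*32)*(-12 - D(-5, 0)) = (-6*32)*(-12 - (4 + 2*0)) = -192*(-12 - (4 + 0)) = -192*(-12 - 1*4) = -192*(-12 - 4) = -192*(-16) = 3072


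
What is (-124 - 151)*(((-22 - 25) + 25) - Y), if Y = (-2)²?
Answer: 7150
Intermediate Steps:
Y = 4
(-124 - 151)*(((-22 - 25) + 25) - Y) = (-124 - 151)*(((-22 - 25) + 25) - 1*4) = -275*((-47 + 25) - 4) = -275*(-22 - 4) = -275*(-26) = 7150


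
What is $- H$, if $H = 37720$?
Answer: $-37720$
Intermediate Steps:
$- H = \left(-1\right) 37720 = -37720$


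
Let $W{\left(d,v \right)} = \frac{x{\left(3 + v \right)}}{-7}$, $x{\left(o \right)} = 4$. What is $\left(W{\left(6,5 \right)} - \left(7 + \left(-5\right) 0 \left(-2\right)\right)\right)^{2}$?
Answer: $\frac{2809}{49} \approx 57.327$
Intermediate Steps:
$W{\left(d,v \right)} = - \frac{4}{7}$ ($W{\left(d,v \right)} = \frac{4}{-7} = 4 \left(- \frac{1}{7}\right) = - \frac{4}{7}$)
$\left(W{\left(6,5 \right)} - \left(7 + \left(-5\right) 0 \left(-2\right)\right)\right)^{2} = \left(- \frac{4}{7} - \left(7 + \left(-5\right) 0 \left(-2\right)\right)\right)^{2} = \left(- \frac{4}{7} - \left(7 + 0 \left(-2\right)\right)\right)^{2} = \left(- \frac{4}{7} - 7\right)^{2} = \left(- \frac{53}{7}\right)^{2} = \frac{2809}{49}$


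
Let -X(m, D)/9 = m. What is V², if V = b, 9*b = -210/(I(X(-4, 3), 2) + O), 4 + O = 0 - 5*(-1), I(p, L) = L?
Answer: 4900/81 ≈ 60.494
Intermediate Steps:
X(m, D) = -9*m
O = 1 (O = -4 + (0 - 5*(-1)) = -4 + (0 + 5) = -4 + 5 = 1)
b = -70/9 (b = (-210/(2 + 1))/9 = (-210/3)/9 = ((⅓)*(-210))/9 = (⅑)*(-70) = -70/9 ≈ -7.7778)
V = -70/9 ≈ -7.7778
V² = (-70/9)² = 4900/81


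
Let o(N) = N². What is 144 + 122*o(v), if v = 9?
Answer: 10026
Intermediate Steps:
144 + 122*o(v) = 144 + 122*9² = 144 + 122*81 = 144 + 9882 = 10026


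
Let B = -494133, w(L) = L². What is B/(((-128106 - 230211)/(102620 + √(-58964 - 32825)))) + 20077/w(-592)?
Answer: 5923770211245283/41859069696 + 164711*I*√91789/119439 ≈ 1.4152e+5 + 417.8*I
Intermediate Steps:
B/(((-128106 - 230211)/(102620 + √(-58964 - 32825)))) + 20077/w(-592) = -494133*(102620 + √(-58964 - 32825))/(-128106 - 230211) + 20077/((-592)²) = -(-16902642820/119439 - 164711*I*√91789/119439) + 20077/350464 = -(-16902642820/119439 - 164711*I*√91789/119439) + 20077*(1/350464) = -494133*(-102620/358317 - I*√91789/358317) + 20077/350464 = (16902642820/119439 + 164711*I*√91789/119439) + 20077/350464 = 5923770211245283/41859069696 + 164711*I*√91789/119439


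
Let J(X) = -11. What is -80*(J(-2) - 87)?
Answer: 7840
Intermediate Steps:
-80*(J(-2) - 87) = -80*(-11 - 87) = -80*(-98) = 7840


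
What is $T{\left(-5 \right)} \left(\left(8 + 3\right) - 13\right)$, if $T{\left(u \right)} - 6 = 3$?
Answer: $-18$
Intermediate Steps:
$T{\left(u \right)} = 9$ ($T{\left(u \right)} = 6 + 3 = 9$)
$T{\left(-5 \right)} \left(\left(8 + 3\right) - 13\right) = 9 \left(\left(8 + 3\right) - 13\right) = 9 \left(11 - 13\right) = 9 \left(-2\right) = -18$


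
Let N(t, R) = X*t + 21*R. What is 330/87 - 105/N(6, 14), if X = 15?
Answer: 13065/3712 ≈ 3.5197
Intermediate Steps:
N(t, R) = 15*t + 21*R
330/87 - 105/N(6, 14) = 330/87 - 105/(15*6 + 21*14) = 330*(1/87) - 105/(90 + 294) = 110/29 - 105/384 = 110/29 - 105*1/384 = 110/29 - 35/128 = 13065/3712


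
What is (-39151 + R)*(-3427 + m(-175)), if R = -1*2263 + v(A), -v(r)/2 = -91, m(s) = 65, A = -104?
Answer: 138621984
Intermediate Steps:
v(r) = 182 (v(r) = -2*(-91) = 182)
R = -2081 (R = -1*2263 + 182 = -2263 + 182 = -2081)
(-39151 + R)*(-3427 + m(-175)) = (-39151 - 2081)*(-3427 + 65) = -41232*(-3362) = 138621984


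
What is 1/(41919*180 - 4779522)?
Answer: 1/2765898 ≈ 3.6155e-7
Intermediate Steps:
1/(41919*180 - 4779522) = 1/(7545420 - 4779522) = 1/2765898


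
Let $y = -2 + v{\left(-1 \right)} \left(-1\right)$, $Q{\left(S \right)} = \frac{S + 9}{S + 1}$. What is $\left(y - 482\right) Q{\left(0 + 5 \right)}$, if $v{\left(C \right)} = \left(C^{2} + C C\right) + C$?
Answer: $- \frac{3395}{3} \approx -1131.7$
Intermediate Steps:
$v{\left(C \right)} = C + 2 C^{2}$ ($v{\left(C \right)} = \left(C^{2} + C^{2}\right) + C = 2 C^{2} + C = C + 2 C^{2}$)
$Q{\left(S \right)} = \frac{9 + S}{1 + S}$
$y = -3$ ($y = -2 + - (1 + 2 \left(-1\right)) \left(-1\right) = -2 + - (1 - 2) \left(-1\right) = -2 + \left(-1\right) \left(-1\right) \left(-1\right) = -2 + 1 \left(-1\right) = -2 - 1 = -3$)
$\left(y - 482\right) Q{\left(0 + 5 \right)} = \left(-3 - 482\right) \frac{9 + \left(0 + 5\right)}{1 + \left(0 + 5\right)} = - 485 \frac{9 + 5}{1 + 5} = - 485 \cdot \frac{1}{6} \cdot 14 = \left(-485\right) \frac{7}{3} = - \frac{3395}{3}$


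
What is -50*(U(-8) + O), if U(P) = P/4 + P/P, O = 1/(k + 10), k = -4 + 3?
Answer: 400/9 ≈ 44.444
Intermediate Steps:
k = -1
O = ⅑ (O = 1/(-1 + 10) = 1/9 = ⅑ ≈ 0.11111)
U(P) = 1 + P/4 (U(P) = P*(¼) + 1 = P/4 + 1 = 1 + P/4)
-50*(U(-8) + O) = -50*((1 + (¼)*(-8)) + ⅑) = -50*((1 - 2) + ⅑) = -50*(-1 + ⅑) = -50*(-8/9) = 400/9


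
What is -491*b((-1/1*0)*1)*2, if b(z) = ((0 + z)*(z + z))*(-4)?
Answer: 0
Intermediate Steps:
b(z) = -8*z² (b(z) = (z*(2*z))*(-4) = (2*z²)*(-4) = -8*z²)
-491*b((-1/1*0)*1)*2 = -491*(-8*((-1/1*0)*1)²)*2 = -491*(-8*((-1*1*0)*1)²)*2 = -491*(-8*(-1*0*1)²)*2 = -491*(-8*(0*1)²)*2 = -491*(-8*0²)*2 = -491*(-8*0)*2 = -0*2 = -491*0 = 0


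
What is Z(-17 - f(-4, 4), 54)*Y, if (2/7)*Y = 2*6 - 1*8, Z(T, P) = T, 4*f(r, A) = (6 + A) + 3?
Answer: -567/2 ≈ -283.50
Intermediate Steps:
f(r, A) = 9/4 + A/4 (f(r, A) = ((6 + A) + 3)/4 = (9 + A)/4 = 9/4 + A/4)
Y = 14 (Y = 7*(2*6 - 1*8)/2 = 7*(12 - 8)/2 = (7/2)*4 = 14)
Z(-17 - f(-4, 4), 54)*Y = (-17 - (9/4 + (¼)*4))*14 = (-17 - (9/4 + 1))*14 = (-17 - 1*13/4)*14 = (-17 - 13/4)*14 = -81/4*14 = -567/2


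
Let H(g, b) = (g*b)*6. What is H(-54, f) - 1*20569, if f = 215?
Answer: -90229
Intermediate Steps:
H(g, b) = 6*b*g (H(g, b) = (b*g)*6 = 6*b*g)
H(-54, f) - 1*20569 = 6*215*(-54) - 1*20569 = -69660 - 20569 = -90229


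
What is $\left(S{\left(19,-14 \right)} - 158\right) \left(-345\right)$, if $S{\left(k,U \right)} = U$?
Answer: $59340$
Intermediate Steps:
$\left(S{\left(19,-14 \right)} - 158\right) \left(-345\right) = \left(-14 - 158\right) \left(-345\right) = \left(-172\right) \left(-345\right) = 59340$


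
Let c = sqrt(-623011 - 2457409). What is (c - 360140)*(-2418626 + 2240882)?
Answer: 64012724160 - 355488*I*sqrt(770105) ≈ 6.4013e+10 - 3.1196e+8*I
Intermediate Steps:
c = 2*I*sqrt(770105) (c = sqrt(-3080420) = 2*I*sqrt(770105) ≈ 1755.1*I)
(c - 360140)*(-2418626 + 2240882) = (2*I*sqrt(770105) - 360140)*(-2418626 + 2240882) = (-360140 + 2*I*sqrt(770105))*(-177744) = 64012724160 - 355488*I*sqrt(770105)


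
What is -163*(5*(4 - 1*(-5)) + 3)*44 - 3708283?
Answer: -4052539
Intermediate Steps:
-163*(5*(4 - 1*(-5)) + 3)*44 - 3708283 = -163*(5*(4 + 5) + 3)*44 - 3708283 = -163*(5*9 + 3)*44 - 3708283 = -163*(45 + 3)*44 - 3708283 = -163*48*44 - 3708283 = -7824*44 - 3708283 = -344256 - 3708283 = -4052539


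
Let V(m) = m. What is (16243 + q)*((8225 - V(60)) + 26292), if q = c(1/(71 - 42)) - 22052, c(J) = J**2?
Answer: -168335125176/841 ≈ -2.0016e+8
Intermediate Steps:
q = -18545731/841 (q = (1/(71 - 42))**2 - 22052 = (1/29)**2 - 22052 = 1/841 - 22052 = -18545731/841 ≈ -22052.)
(16243 + q)*((8225 - V(60)) + 26292) = (16243 - 18545731/841)*((8225 - 1*60) + 26292) = -4885368*((8225 - 60) + 26292)/841 = -4885368*(8165 + 26292)/841 = -4885368/841*34457 = -168335125176/841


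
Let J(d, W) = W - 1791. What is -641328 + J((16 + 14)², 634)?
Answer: -642485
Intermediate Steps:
J(d, W) = -1791 + W
-641328 + J((16 + 14)², 634) = -641328 + (-1791 + 634) = -641328 - 1157 = -642485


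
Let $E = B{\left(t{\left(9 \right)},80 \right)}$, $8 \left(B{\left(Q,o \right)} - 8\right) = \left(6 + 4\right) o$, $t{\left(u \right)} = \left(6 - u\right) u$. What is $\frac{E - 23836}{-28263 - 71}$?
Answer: $\frac{11864}{14167} \approx 0.83744$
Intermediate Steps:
$t{\left(u \right)} = u \left(6 - u\right)$
$B{\left(Q,o \right)} = 8 + \frac{5 o}{4}$ ($B{\left(Q,o \right)} = 8 + \frac{\left(6 + 4\right) o}{8} = 8 + \frac{10 o}{8} = 8 + \frac{5 o}{4}$)
$E = 108$ ($E = 8 + \frac{5}{4} \cdot 80 = 8 + 100 = 108$)
$\frac{E - 23836}{-28263 - 71} = \frac{108 - 23836}{-28263 - 71} = - \frac{23728}{-28334} = \left(-23728\right) \left(- \frac{1}{28334}\right) = \frac{11864}{14167}$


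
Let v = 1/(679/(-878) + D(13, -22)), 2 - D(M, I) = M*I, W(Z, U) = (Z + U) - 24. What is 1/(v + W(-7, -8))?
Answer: -252185/9834337 ≈ -0.025643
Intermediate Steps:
W(Z, U) = -24 + U + Z (W(Z, U) = (U + Z) - 24 = -24 + U + Z)
D(M, I) = 2 - I*M (D(M, I) = 2 - M*I = 2 - I*M)
v = 878/252185 (v = 1/(679/(-878) + (2 - 1*(-22)*13)) = 1/(679*(-1/878) + (2 + 286)) = 1/(-679/878 + 288) = 1/(252185/878) = 878/252185 ≈ 0.0034816)
1/(v + W(-7, -8)) = 1/(878/252185 + (-24 - 8 - 7)) = 1/(878/252185 - 39) = 1/(-9834337/252185) = -252185/9834337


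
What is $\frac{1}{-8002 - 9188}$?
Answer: $- \frac{1}{17190} \approx -5.8173 \cdot 10^{-5}$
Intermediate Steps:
$\frac{1}{-8002 - 9188} = \frac{1}{-17190} = - \frac{1}{17190}$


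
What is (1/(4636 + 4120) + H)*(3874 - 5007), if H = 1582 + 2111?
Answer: -3330598627/796 ≈ -4.1842e+6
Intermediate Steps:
H = 3693
(1/(4636 + 4120) + H)*(3874 - 5007) = (1/(4636 + 4120) + 3693)*(3874 - 5007) = (1/8756 + 3693)*(-1133) = (32335909/8756)*(-1133) = -3330598627/796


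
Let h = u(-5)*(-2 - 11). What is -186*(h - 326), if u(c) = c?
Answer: 48546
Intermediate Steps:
h = 65 (h = -5*(-2 - 11) = -5*(-13) = 65)
-186*(h - 326) = -186*(65 - 326) = -186*(-261) = 48546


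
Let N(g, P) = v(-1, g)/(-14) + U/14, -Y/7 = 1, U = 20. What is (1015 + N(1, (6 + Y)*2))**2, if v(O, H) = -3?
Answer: 202578289/196 ≈ 1.0336e+6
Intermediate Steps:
Y = -7 (Y = -7*1 = -7)
N(g, P) = 23/14 (N(g, P) = -3/(-14) + 20/14 = -3*(-1/14) + 20*(1/14) = 3/14 + 10/7 = 23/14)
(1015 + N(1, (6 + Y)*2))**2 = (1015 + 23/14)**2 = (14233/14)**2 = 202578289/196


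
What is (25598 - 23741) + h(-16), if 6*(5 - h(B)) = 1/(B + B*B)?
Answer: 2681279/1440 ≈ 1862.0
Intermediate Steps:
h(B) = 5 - 1/(6*(B + B²)) (h(B) = 5 - 1/(6*(B + B*B)) = 5 - 1/(6*(B + B²)))
(25598 - 23741) + h(-16) = (25598 - 23741) + (⅙)*(-1 + 30*(-16) + 30*(-16)²)/(-16*(1 - 16)) = 1857 + (⅙)*(-1/16)*(-1 - 480 + 30*256)/(-15) = 1857 + (⅙)*(-1/16)*(-1/15)*(-1 - 480 + 7680) = 1857 + (⅙)*(-1/16)*(-1/15)*7199 = 1857 + 7199/1440 = 2681279/1440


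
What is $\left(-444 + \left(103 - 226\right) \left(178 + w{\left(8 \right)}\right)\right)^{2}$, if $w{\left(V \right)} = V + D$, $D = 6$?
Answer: $578883600$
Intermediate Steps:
$w{\left(V \right)} = 6 + V$ ($w{\left(V \right)} = V + 6 = 6 + V$)
$\left(-444 + \left(103 - 226\right) \left(178 + w{\left(8 \right)}\right)\right)^{2} = \left(-444 + \left(103 - 226\right) \left(178 + \left(6 + 8\right)\right)\right)^{2} = \left(-444 - 123 \left(178 + 14\right)\right)^{2} = \left(-444 - 23616\right)^{2} = \left(-24060\right)^{2} = 578883600$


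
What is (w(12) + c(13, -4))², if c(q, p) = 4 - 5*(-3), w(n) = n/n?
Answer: 400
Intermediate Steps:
w(n) = 1
c(q, p) = 19 (c(q, p) = 4 + 15 = 19)
(w(12) + c(13, -4))² = (1 + 19)² = 20² = 400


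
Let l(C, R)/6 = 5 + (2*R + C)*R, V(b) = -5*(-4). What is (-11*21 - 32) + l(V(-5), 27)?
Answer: 11755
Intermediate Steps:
V(b) = 20
l(C, R) = 30 + 6*R*(C + 2*R) (l(C, R) = 6*(5 + (2*R + C)*R) = 6*(5 + (C + 2*R)*R) = 6*(5 + R*(C + 2*R)) = 30 + 6*R*(C + 2*R))
(-11*21 - 32) + l(V(-5), 27) = (-11*21 - 32) + (30 + 12*27² + 6*20*27) = (-231 - 32) + (30 + 12*729 + 3240) = -263 + (30 + 8748 + 3240) = -263 + 12018 = 11755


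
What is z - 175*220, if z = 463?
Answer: -38037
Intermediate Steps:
z - 175*220 = 463 - 175*220 = 463 - 38500 = -38037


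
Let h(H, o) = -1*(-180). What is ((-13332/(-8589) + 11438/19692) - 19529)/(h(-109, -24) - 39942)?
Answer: 550444765721/1120854914676 ≈ 0.49109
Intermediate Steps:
h(H, o) = 180
((-13332/(-8589) + 11438/19692) - 19529)/(h(-109, -24) - 39942) = ((-13332/(-8589) + 11438/19692) - 19529)/(180 - 39942) = ((-13332*(-1/8589) + 11438*(1/19692)) - 19529)/(-39762) = ((4444/2863 + 5719/9846) - 19529)*(-1/39762) = (60129121/28189098 - 19529)*(-1/39762) = -550444765721/28189098*(-1/39762) = 550444765721/1120854914676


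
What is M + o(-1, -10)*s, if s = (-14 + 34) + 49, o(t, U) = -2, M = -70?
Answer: -208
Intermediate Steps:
s = 69 (s = 20 + 49 = 69)
M + o(-1, -10)*s = -70 - 2*69 = -70 - 138 = -208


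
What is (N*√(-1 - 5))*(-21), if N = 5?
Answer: -105*I*√6 ≈ -257.2*I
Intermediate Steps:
(N*√(-1 - 5))*(-21) = (5*√(-1 - 5))*(-21) = (5*√(-6))*(-21) = (5*(I*√6))*(-21) = (5*I*√6)*(-21) = -105*I*√6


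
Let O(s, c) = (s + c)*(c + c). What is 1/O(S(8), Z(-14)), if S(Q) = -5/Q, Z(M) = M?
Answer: 2/819 ≈ 0.0024420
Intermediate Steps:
O(s, c) = 2*c*(c + s) (O(s, c) = (c + s)*(2*c) = 2*c*(c + s))
1/O(S(8), Z(-14)) = 1/(2*(-14)*(-14 - 5/8)) = 1/(2*(-14)*(-117/8)) = 1/(819/2) = 2/819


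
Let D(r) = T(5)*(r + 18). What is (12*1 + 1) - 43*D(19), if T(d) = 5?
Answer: -7942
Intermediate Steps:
D(r) = 90 + 5*r (D(r) = 5*(r + 18) = 5*(18 + r) = 90 + 5*r)
(12*1 + 1) - 43*D(19) = (12*1 + 1) - 43*(90 + 5*19) = (12 + 1) - 43*(90 + 95) = 13 - 43*185 = 13 - 7955 = -7942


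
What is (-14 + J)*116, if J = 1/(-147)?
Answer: -238844/147 ≈ -1624.8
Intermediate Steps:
J = -1/147 ≈ -0.0068027
(-14 + J)*116 = (-14 - 1/147)*116 = -2059/147*116 = -238844/147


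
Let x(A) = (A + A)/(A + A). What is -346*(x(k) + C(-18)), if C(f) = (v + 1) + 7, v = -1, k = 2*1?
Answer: -2768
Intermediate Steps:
k = 2
C(f) = 7 (C(f) = (-1 + 1) + 7 = 0 + 7 = 7)
x(A) = 1 (x(A) = (2*A)/((2*A)) = (2*A)*(1/(2*A)) = 1)
-346*(x(k) + C(-18)) = -346*(1 + 7) = -346*8 = -2768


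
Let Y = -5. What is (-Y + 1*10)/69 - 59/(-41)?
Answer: 1562/943 ≈ 1.6564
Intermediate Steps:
(-Y + 1*10)/69 - 59/(-41) = (-1*(-5) + 1*10)/69 - 59/(-41) = (5 + 10)*(1/69) - 59*(-1/41) = 15*(1/69) + 59/41 = 5/23 + 59/41 = 1562/943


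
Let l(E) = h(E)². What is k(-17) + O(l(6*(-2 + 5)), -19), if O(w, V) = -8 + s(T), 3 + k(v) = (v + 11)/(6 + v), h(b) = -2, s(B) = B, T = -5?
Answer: -170/11 ≈ -15.455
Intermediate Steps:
l(E) = 4 (l(E) = (-2)² = 4)
k(v) = -3 + (11 + v)/(6 + v) (k(v) = -3 + (v + 11)/(6 + v) = -3 + (11 + v)/(6 + v))
O(w, V) = -13 (O(w, V) = -8 - 5 = -13)
k(-17) + O(l(6*(-2 + 5)), -19) = (-7 - 2*(-17))/(6 - 17) - 13 = (-7 + 34)/(-11) - 13 = -1/11*27 - 13 = -27/11 - 13 = -170/11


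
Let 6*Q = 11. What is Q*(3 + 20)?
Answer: 253/6 ≈ 42.167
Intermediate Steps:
Q = 11/6 (Q = (1/6)*11 = 11/6 ≈ 1.8333)
Q*(3 + 20) = 11*(3 + 20)/6 = (11/6)*23 = 253/6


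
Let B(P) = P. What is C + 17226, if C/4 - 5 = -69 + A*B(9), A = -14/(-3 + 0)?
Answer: 17138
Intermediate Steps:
A = 14/3 (A = -14/(-3) = -⅓*(-14) = 14/3 ≈ 4.6667)
C = -88 (C = 20 + 4*(-69 + (14/3)*9) = 20 + 4*(-69 + 42) = 20 + 4*(-27) = 20 - 108 = -88)
C + 17226 = -88 + 17226 = 17138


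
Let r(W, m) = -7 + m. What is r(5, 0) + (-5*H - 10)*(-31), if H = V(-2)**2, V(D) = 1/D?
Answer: 1367/4 ≈ 341.75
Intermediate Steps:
H = 1/4 (H = (1/(-2))**2 = (-1/2)**2 = 1/4 ≈ 0.25000)
r(5, 0) + (-5*H - 10)*(-31) = (-7 + 0) + (-5*1/4 - 10)*(-31) = -7 + (-5/4 - 10)*(-31) = -7 - 45/4*(-31) = -7 + 1395/4 = 1367/4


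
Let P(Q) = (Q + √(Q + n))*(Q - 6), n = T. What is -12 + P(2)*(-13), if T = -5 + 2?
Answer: 92 + 52*I ≈ 92.0 + 52.0*I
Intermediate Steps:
T = -3
n = -3
P(Q) = (-6 + Q)*(Q + √(-3 + Q)) (P(Q) = (Q + √(Q - 3))*(Q - 6) = (Q + √(-3 + Q))*(-6 + Q) = (-6 + Q)*(Q + √(-3 + Q)))
-12 + P(2)*(-13) = -12 + (2² - 6*2 - 6*√(-3 + 2) + 2*√(-3 + 2))*(-13) = -12 + (4 - 12 - 6*I + 2*√(-1))*(-13) = -12 + (4 - 12 - 6*I + 2*I)*(-13) = -12 + (-8 - 4*I)*(-13) = -12 + (104 + 52*I) = 92 + 52*I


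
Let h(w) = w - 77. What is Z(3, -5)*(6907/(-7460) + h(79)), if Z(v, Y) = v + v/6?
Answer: 56091/14920 ≈ 3.7594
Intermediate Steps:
h(w) = -77 + w
Z(v, Y) = 7*v/6 (Z(v, Y) = v + v*(1/6) = v + v/6 = 7*v/6)
Z(3, -5)*(6907/(-7460) + h(79)) = ((7/6)*3)*(6907/(-7460) + (-77 + 79)) = 7*(6907*(-1/7460) + 2)/2 = 7*(-6907/7460 + 2)/2 = (7/2)*(8013/7460) = 56091/14920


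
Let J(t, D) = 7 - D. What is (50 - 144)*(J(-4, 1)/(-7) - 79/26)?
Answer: 33323/91 ≈ 366.19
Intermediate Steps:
(50 - 144)*(J(-4, 1)/(-7) - 79/26) = (50 - 144)*((7 - 1*1)/(-7) - 79/26) = -94*((7 - 1)*(-⅐) - 79*1/26) = -94*(6*(-⅐) - 79/26) = -94*(-6/7 - 79/26) = -94*(-709/182) = 33323/91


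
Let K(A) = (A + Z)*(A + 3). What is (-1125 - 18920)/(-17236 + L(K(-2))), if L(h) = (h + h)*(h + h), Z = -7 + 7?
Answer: 4009/3444 ≈ 1.1641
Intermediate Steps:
Z = 0
K(A) = A*(3 + A) (K(A) = (A + 0)*(A + 3) = A*(3 + A))
L(h) = 4*h**2 (L(h) = (2*h)*(2*h) = 4*h**2)
(-1125 - 18920)/(-17236 + L(K(-2))) = (-1125 - 18920)/(-17236 + 4*(-2*(3 - 2))**2) = -20045/(-17236 + 4*(-2*1)**2) = -20045/(-17236 + 4*(-2)**2) = -20045/(-17236 + 4*4) = -20045/(-17236 + 16) = -20045/(-17220) = -20045*(-1/17220) = 4009/3444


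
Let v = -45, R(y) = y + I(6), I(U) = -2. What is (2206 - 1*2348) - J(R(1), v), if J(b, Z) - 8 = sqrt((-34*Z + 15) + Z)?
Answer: -150 - 10*sqrt(15) ≈ -188.73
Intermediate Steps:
R(y) = -2 + y (R(y) = y - 2 = -2 + y)
J(b, Z) = 8 + sqrt(15 - 33*Z) (J(b, Z) = 8 + sqrt((-34*Z + 15) + Z) = 8 + sqrt((15 - 34*Z) + Z) = 8 + sqrt(15 - 33*Z))
(2206 - 1*2348) - J(R(1), v) = (2206 - 1*2348) - (8 + sqrt(15 - 33*(-45))) = (2206 - 2348) - (8 + sqrt(15 + 1485)) = -142 - (8 + sqrt(1500)) = -142 - (8 + 10*sqrt(15)) = -142 + (-8 - 10*sqrt(15)) = -150 - 10*sqrt(15)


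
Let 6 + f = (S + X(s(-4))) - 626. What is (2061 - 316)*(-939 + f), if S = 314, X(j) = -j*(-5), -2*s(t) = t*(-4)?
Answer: -2263265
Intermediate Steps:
s(t) = 2*t (s(t) = -t*(-4)/2 = -(-2)*t = 2*t)
X(j) = 5*j
f = -358 (f = -6 + ((314 + 5*(2*(-4))) - 626) = -6 + ((314 + 5*(-8)) - 626) = -6 + ((314 - 40) - 626) = -6 + (274 - 626) = -6 - 352 = -358)
(2061 - 316)*(-939 + f) = (2061 - 316)*(-939 - 358) = 1745*(-1297) = -2263265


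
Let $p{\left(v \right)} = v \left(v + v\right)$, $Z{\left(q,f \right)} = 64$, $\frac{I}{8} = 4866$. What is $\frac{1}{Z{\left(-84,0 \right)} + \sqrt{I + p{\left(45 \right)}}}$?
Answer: $- \frac{32}{19441} + \frac{\sqrt{42978}}{38882} \approx 0.0036858$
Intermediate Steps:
$I = 38928$ ($I = 8 \cdot 4866 = 38928$)
$p{\left(v \right)} = 2 v^{2}$ ($p{\left(v \right)} = v 2 v = 2 v^{2}$)
$\frac{1}{Z{\left(-84,0 \right)} + \sqrt{I + p{\left(45 \right)}}} = \frac{1}{64 + \sqrt{38928 + 2 \cdot 45^{2}}} = \frac{1}{64 + \sqrt{38928 + 2 \cdot 2025}} = \frac{1}{64 + \sqrt{38928 + 4050}} = \frac{1}{64 + \sqrt{42978}}$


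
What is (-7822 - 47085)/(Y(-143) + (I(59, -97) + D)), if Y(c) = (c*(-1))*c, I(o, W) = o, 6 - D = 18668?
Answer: 54907/39052 ≈ 1.4060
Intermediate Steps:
D = -18662 (D = 6 - 1*18668 = 6 - 18668 = -18662)
Y(c) = -c² (Y(c) = (-c)*c = -c²)
(-7822 - 47085)/(Y(-143) + (I(59, -97) + D)) = (-7822 - 47085)/(-1*(-143)² + (59 - 18662)) = -54907/(-1*20449 - 18603) = -54907/(-20449 - 18603) = -54907/(-39052) = -54907*(-1/39052) = 54907/39052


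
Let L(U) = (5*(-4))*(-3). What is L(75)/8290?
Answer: 6/829 ≈ 0.0072376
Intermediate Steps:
L(U) = 60 (L(U) = -20*(-3) = 60)
L(75)/8290 = 60/8290 = 60*(1/8290) = 6/829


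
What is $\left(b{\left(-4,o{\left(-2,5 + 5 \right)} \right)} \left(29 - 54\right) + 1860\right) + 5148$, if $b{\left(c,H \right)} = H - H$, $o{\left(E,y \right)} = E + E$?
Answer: $7008$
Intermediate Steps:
$o{\left(E,y \right)} = 2 E$
$b{\left(c,H \right)} = 0$
$\left(b{\left(-4,o{\left(-2,5 + 5 \right)} \right)} \left(29 - 54\right) + 1860\right) + 5148 = \left(0 \left(29 - 54\right) + 1860\right) + 5148 = \left(0 \left(-25\right) + 1860\right) + 5148 = \left(0 + 1860\right) + 5148 = 1860 + 5148 = 7008$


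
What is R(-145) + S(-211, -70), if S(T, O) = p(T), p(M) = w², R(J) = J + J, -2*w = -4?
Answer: -286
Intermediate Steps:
w = 2 (w = -½*(-4) = 2)
R(J) = 2*J
p(M) = 4 (p(M) = 2² = 4)
S(T, O) = 4
R(-145) + S(-211, -70) = 2*(-145) + 4 = -290 + 4 = -286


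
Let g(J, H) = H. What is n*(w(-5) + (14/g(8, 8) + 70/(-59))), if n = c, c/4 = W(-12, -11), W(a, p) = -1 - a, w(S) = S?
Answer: -11517/59 ≈ -195.20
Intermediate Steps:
c = 44 (c = 4*(-1 - 1*(-12)) = 4*(-1 + 12) = 4*11 = 44)
n = 44
n*(w(-5) + (14/g(8, 8) + 70/(-59))) = 44*(-5 + (14/8 + 70/(-59))) = 44*(-5 + (14*(1/8) + 70*(-1/59))) = 44*(-5 + (7/4 - 70/59)) = 44*(-5 + 133/236) = 44*(-1047/236) = -11517/59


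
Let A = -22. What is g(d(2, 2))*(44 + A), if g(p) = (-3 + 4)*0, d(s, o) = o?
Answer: 0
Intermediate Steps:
g(p) = 0 (g(p) = 1*0 = 0)
g(d(2, 2))*(44 + A) = 0*(44 - 22) = 0*22 = 0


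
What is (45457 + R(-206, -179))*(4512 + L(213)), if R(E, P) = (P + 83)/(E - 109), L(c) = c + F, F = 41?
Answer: 22748199022/105 ≈ 2.1665e+8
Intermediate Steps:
L(c) = 41 + c (L(c) = c + 41 = 41 + c)
R(E, P) = (83 + P)/(-109 + E)
(45457 + R(-206, -179))*(4512 + L(213)) = (45457 + (83 - 179)/(-109 - 206))*(4512 + (41 + 213)) = (45457 - 96/(-315))*(4512 + 254) = (45457 - 1/315*(-96))*4766 = (45457 + 32/105)*4766 = (4773017/105)*4766 = 22748199022/105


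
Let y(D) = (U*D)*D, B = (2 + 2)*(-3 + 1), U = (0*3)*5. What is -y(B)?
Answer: 0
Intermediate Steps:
U = 0 (U = 0*5 = 0)
B = -8 (B = 4*(-2) = -8)
y(D) = 0 (y(D) = (0*D)*D = 0*D = 0)
-y(B) = -1*0 = 0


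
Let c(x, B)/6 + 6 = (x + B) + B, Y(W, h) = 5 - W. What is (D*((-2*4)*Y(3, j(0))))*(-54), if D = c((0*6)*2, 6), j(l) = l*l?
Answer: 31104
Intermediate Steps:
j(l) = l²
c(x, B) = -36 + 6*x + 12*B (c(x, B) = -36 + 6*((x + B) + B) = -36 + 6*((B + x) + B) = -36 + 6*(x + 2*B) = -36 + (6*x + 12*B) = -36 + 6*x + 12*B)
D = 36 (D = -36 + 6*((0*6)*2) + 12*6 = -36 + 6*(0*2) + 72 = -36 + 6*0 + 72 = -36 + 0 + 72 = 36)
(D*((-2*4)*Y(3, j(0))))*(-54) = (36*((-2*4)*(5 - 1*3)))*(-54) = (36*(-8*(5 - 3)))*(-54) = (36*(-8*2))*(-54) = (36*(-16))*(-54) = -576*(-54) = 31104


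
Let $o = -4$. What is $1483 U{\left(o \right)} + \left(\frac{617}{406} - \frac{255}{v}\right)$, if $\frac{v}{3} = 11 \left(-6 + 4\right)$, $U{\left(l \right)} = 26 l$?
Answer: $- \frac{344388035}{2233} \approx -1.5423 \cdot 10^{5}$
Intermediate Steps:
$v = -66$ ($v = 3 \cdot 11 \left(-6 + 4\right) = 3 \cdot 11 \left(-2\right) = 3 \left(-22\right) = -66$)
$1483 U{\left(o \right)} + \left(\frac{617}{406} - \frac{255}{v}\right) = 1483 \cdot 26 \left(-4\right) + \left(\frac{617}{406} - \frac{255}{-66}\right) = 1483 \left(-104\right) + \left(617 \cdot \frac{1}{406} - - \frac{85}{22}\right) = -154232 + \left(\frac{617}{406} + \frac{85}{22}\right) = -154232 + \frac{12021}{2233} = - \frac{344388035}{2233}$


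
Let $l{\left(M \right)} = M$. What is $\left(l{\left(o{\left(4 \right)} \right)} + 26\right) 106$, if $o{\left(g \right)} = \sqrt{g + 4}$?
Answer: $2756 + 212 \sqrt{2} \approx 3055.8$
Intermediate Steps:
$o{\left(g \right)} = \sqrt{4 + g}$
$\left(l{\left(o{\left(4 \right)} \right)} + 26\right) 106 = \left(\sqrt{4 + 4} + 26\right) 106 = \left(\sqrt{8} + 26\right) 106 = \left(2 \sqrt{2} + 26\right) 106 = \left(26 + 2 \sqrt{2}\right) 106 = 2756 + 212 \sqrt{2}$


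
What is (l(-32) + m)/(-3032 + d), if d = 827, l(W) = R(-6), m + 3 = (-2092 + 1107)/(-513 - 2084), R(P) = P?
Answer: 22388/5726385 ≈ 0.0039096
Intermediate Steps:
m = -6806/2597 (m = -3 + (-2092 + 1107)/(-513 - 2084) = -3 - 985/(-2597) = -3 - 985*(-1/2597) = -3 + 985/2597 = -6806/2597 ≈ -2.6207)
l(W) = -6
(l(-32) + m)/(-3032 + d) = (-6 - 6806/2597)/(-3032 + 827) = -22388/2597/(-2205) = -22388/2597*(-1/2205) = 22388/5726385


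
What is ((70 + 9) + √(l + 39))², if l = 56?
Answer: (79 + √95)² ≈ 7876.0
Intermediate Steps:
((70 + 9) + √(l + 39))² = ((70 + 9) + √(56 + 39))² = (79 + √95)²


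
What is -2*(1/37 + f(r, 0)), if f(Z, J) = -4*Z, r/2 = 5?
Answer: 2958/37 ≈ 79.946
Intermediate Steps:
r = 10 (r = 2*5 = 10)
-2*(1/37 + f(r, 0)) = -2*(1/37 - 4*10) = -2*(1/37 - 40) = -2*(-1479/37) = 2958/37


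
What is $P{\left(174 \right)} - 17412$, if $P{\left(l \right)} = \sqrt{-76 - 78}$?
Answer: $-17412 + i \sqrt{154} \approx -17412.0 + 12.41 i$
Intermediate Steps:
$P{\left(l \right)} = i \sqrt{154}$ ($P{\left(l \right)} = \sqrt{-154} = i \sqrt{154}$)
$P{\left(174 \right)} - 17412 = i \sqrt{154} - 17412 = -17412 + i \sqrt{154}$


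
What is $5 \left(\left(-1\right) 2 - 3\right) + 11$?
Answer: $-14$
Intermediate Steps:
$5 \left(\left(-1\right) 2 - 3\right) + 11 = 5 \left(-2 - 3\right) + 11 = 5 \left(-5\right) + 11 = -25 + 11 = -14$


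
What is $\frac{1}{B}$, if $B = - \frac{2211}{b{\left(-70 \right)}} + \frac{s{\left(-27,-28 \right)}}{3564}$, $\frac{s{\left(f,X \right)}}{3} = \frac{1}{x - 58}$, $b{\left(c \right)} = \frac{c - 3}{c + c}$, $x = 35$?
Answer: $- \frac{1994652}{8457871033} \approx -0.00023583$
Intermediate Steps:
$b{\left(c \right)} = \frac{-3 + c}{2 c}$
$s{\left(f,X \right)} = - \frac{3}{23}$ ($s{\left(f,X \right)} = \frac{3}{35 - 58} = \frac{3}{-23} = 3 \left(- \frac{1}{23}\right) = - \frac{3}{23}$)
$B = - \frac{8457871033}{1994652}$ ($B = - \frac{2211}{\frac{1}{2} \frac{1}{-70} \left(-3 - 70\right)} - \frac{3}{23 \cdot 3564} = - \frac{2211}{\frac{1}{2} \left(- \frac{1}{70}\right) \left(-73\right)} - \frac{1}{27324} = - \frac{2211}{\frac{73}{140}} - \frac{1}{27324} = \left(-2211\right) \frac{140}{73} - \frac{1}{27324} = - \frac{309540}{73} - \frac{1}{27324} = - \frac{8457871033}{1994652} \approx -4240.3$)
$\frac{1}{B} = \frac{1}{- \frac{8457871033}{1994652}} = - \frac{1994652}{8457871033}$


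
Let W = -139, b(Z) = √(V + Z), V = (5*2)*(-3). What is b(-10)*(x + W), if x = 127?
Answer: -24*I*√10 ≈ -75.895*I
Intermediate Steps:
V = -30 (V = 10*(-3) = -30)
b(Z) = √(-30 + Z)
b(-10)*(x + W) = √(-30 - 10)*(127 - 139) = √(-40)*(-12) = (2*I*√10)*(-12) = -24*I*√10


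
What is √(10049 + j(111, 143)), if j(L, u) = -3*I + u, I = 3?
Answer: √10183 ≈ 100.91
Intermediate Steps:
j(L, u) = -9 + u (j(L, u) = -3*3 + u = -9 + u)
√(10049 + j(111, 143)) = √(10049 + (-9 + 143)) = √(10049 + 134) = √10183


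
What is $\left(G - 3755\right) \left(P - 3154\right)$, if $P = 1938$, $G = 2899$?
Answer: $1040896$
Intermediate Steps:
$\left(G - 3755\right) \left(P - 3154\right) = \left(2899 - 3755\right) \left(1938 - 3154\right) = \left(-856\right) \left(-1216\right) = 1040896$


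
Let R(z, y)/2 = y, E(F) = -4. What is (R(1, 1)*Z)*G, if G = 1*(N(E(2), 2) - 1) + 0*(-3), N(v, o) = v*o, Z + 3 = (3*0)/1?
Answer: 54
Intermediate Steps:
R(z, y) = 2*y
Z = -3 (Z = -3 + (3*0)/1 = -3 + 0*1 = -3 + 0 = -3)
N(v, o) = o*v
G = -9 (G = 1*(2*(-4) - 1) + 0*(-3) = 1*(-8 - 1) + 0 = 1*(-9) + 0 = -9 + 0 = -9)
(R(1, 1)*Z)*G = ((2*1)*(-3))*(-9) = (2*(-3))*(-9) = -6*(-9) = 54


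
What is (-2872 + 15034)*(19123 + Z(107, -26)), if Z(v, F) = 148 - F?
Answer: 234690114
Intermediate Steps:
(-2872 + 15034)*(19123 + Z(107, -26)) = (-2872 + 15034)*(19123 + (148 - 1*(-26))) = 12162*(19123 + (148 + 26)) = 12162*(19123 + 174) = 12162*19297 = 234690114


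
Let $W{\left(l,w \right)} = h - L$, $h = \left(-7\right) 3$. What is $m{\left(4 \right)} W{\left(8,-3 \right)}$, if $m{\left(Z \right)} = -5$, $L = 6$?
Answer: $135$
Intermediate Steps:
$h = -21$
$W{\left(l,w \right)} = -27$ ($W{\left(l,w \right)} = -21 - 6 = -27$)
$m{\left(4 \right)} W{\left(8,-3 \right)} = \left(-5\right) \left(-27\right) = 135$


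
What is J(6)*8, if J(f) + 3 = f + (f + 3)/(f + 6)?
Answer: 30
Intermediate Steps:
J(f) = -3 + f + (3 + f)/(6 + f) (J(f) = -3 + (f + (f + 3)/(f + 6)) = -3 + (f + (3 + f)/(6 + f)) = -3 + f + (3 + f)/(6 + f))
J(6)*8 = ((-15 + 6**2 + 4*6)/(6 + 6))*8 = ((-15 + 36 + 24)/12)*8 = ((1/12)*45)*8 = (15/4)*8 = 30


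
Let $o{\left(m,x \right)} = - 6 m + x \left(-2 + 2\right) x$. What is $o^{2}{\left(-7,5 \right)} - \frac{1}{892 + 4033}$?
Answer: $\frac{8687699}{4925} \approx 1764.0$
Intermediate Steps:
$o{\left(m,x \right)} = - 6 m$ ($o{\left(m,x \right)} = - 6 m + x 0 x = - 6 m + 0 x = - 6 m + 0 = - 6 m$)
$o^{2}{\left(-7,5 \right)} - \frac{1}{892 + 4033} = \left(\left(-6\right) \left(-7\right)\right)^{2} - \frac{1}{892 + 4033} = 42^{2} - \frac{1}{4925} = 1764 - \frac{1}{4925} = \frac{8687699}{4925}$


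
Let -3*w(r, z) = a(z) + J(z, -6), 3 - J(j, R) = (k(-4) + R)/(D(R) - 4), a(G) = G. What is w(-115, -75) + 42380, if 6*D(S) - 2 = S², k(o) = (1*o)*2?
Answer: 42402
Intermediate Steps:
k(o) = 2*o (k(o) = o*2 = 2*o)
D(S) = ⅓ + S²/6
J(j, R) = 3 - (-8 + R)/(-11/3 + R²/6) (J(j, R) = 3 - (2*(-4) + R)/((⅓ + R²/6) - 4) = 3 - (-8 + R)/(-11/3 + R²/6))
w(r, z) = -3 - z/3 (w(r, z) = -(z + 3*(-6 + (-6)² - 2*(-6))/(-22 + (-6)²))/3 = -(z + 3*(-6 + 36 + 12)/(-22 + 36))/3 = -(z + 3*42/14)/3 = -(z + 3*(1/14)*42)/3 = -(z + 9)/3 = -(9 + z)/3 = -3 - z/3)
w(-115, -75) + 42380 = (-3 - ⅓*(-75)) + 42380 = (-3 + 25) + 42380 = 22 + 42380 = 42402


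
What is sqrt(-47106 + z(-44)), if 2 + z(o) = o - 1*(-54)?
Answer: I*sqrt(47098) ≈ 217.02*I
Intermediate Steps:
z(o) = 52 + o (z(o) = -2 + (o - 1*(-54)) = -2 + (o + 54) = -2 + (54 + o) = 52 + o)
sqrt(-47106 + z(-44)) = sqrt(-47106 + (52 - 44)) = sqrt(-47106 + 8) = sqrt(-47098) = I*sqrt(47098)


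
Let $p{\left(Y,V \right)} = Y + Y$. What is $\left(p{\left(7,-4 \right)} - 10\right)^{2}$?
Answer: $16$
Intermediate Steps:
$p{\left(Y,V \right)} = 2 Y$
$\left(p{\left(7,-4 \right)} - 10\right)^{2} = \left(2 \cdot 7 - 10\right)^{2} = \left(14 - 10\right)^{2} = 4^{2} = 16$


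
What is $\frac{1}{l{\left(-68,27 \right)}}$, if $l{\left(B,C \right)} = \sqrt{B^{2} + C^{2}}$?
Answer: $\frac{\sqrt{5353}}{5353} \approx 0.013668$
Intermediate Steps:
$\frac{1}{l{\left(-68,27 \right)}} = \frac{1}{\sqrt{\left(-68\right)^{2} + 27^{2}}} = \frac{1}{\sqrt{4624 + 729}} = \frac{1}{\sqrt{5353}} = \frac{\sqrt{5353}}{5353}$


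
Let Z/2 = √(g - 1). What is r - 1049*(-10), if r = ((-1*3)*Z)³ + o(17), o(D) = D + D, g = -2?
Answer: 10524 + 648*I*√3 ≈ 10524.0 + 1122.4*I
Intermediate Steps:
Z = 2*I*√3 (Z = 2*√(-2 - 1) = 2*√(-3) = 2*(I*√3) = 2*I*√3 ≈ 3.4641*I)
o(D) = 2*D
r = 34 + 648*I*√3 (r = ((-1*3)*(2*I*√3))³ + 2*17 = (-6*I*√3)³ + 34 = 648*I*√3 + 34 = 34 + 648*I*√3 ≈ 34.0 + 1122.4*I)
r - 1049*(-10) = (34 + 648*I*√3) - 1049*(-10) = (34 + 648*I*√3) - 1*(-10490) = (34 + 648*I*√3) + 10490 = 10524 + 648*I*√3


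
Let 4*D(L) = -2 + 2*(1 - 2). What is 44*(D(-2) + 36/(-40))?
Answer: -418/5 ≈ -83.600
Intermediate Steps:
D(L) = -1 (D(L) = (-2 + 2*(1 - 2))/4 = (-2 + 2*(-1))/4 = (-2 - 2)/4 = (1/4)*(-4) = -1)
44*(D(-2) + 36/(-40)) = 44*(-1 + 36/(-40)) = 44*(-1 + 36*(-1/40)) = 44*(-1 - 9/10) = 44*(-19/10) = -418/5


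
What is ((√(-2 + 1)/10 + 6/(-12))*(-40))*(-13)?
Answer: -260 + 52*I ≈ -260.0 + 52.0*I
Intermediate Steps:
((√(-2 + 1)/10 + 6/(-12))*(-40))*(-13) = ((√(-1)*(⅒) + 6*(-1/12))*(-40))*(-13) = ((I*(⅒) - ½)*(-40))*(-13) = ((I/10 - ½)*(-40))*(-13) = ((-½ + I/10)*(-40))*(-13) = (20 - 4*I)*(-13) = -260 + 52*I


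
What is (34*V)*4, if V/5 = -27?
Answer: -18360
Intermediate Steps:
V = -135 (V = 5*(-27) = -135)
(34*V)*4 = (34*(-135))*4 = -4590*4 = -18360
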